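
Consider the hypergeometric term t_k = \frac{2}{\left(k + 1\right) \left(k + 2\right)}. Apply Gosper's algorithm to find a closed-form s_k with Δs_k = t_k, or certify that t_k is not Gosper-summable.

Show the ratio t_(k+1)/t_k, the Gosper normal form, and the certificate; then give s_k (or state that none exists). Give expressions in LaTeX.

Ratio r(k) = (k + 1)/(k + 3).
So A=k + 1 and B=k + 3, with C=1.
Key eq: (k + 1)·f(k+1) = (k + 2)·f(k) + (1).
deg f ≤ 1 (via 1,1,0).
A polynomial solution: f(k) = k.
Get s_k = R·t_k = 2*k/(k + 1) with R(k) = B(k−1)f(k)/C(k) = k*(k + 2).
s_(k+1) − s_k = 2/(k**2 + 3*k + 2) = t_k.

s_k = \frac{2 k}{k + 1}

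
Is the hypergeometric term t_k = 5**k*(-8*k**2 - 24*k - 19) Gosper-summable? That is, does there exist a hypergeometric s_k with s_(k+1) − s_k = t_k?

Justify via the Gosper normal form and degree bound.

Yes. s_k = 5**k*(-2*k**2 - k - 1).

Ratio r(k) = 5*(8*k**2 + 40*k + 51)/(8*k**2 + 24*k + 19).
Normal form (A,B,C) = (5, 1, k**2 + 3*k + 19/8).
f must satisfy (5)·f(k+1) − (1)·f(k) = k**2 + 3*k + 19/8.
Bound: deg f ≤ 2.
A polynomial solution: f(k) = (2*k**2 + k + 1)/8.
Then R = B(k−1)f/C = (2*k**2 + k + 1)/(8*k**2 + 24*k + 19), so s_k = R(k)·t_k = 5**k*(-2*k**2 - k - 1).
s_(k+1) − s_k = 5**k*(-8*k**2 - 24*k - 19) = t_k.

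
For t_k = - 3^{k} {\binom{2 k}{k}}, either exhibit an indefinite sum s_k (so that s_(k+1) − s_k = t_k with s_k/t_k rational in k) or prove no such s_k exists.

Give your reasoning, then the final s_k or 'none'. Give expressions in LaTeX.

none — t_k is not Gosper-summable

Ratio r(k) = 6*(2*k + 1)/(k + 1).
Normal form (A,B,C) = (12*k + 6, k + 1, 1).
Key eq: (12*k + 6)·f(k+1) = (k)·f(k) + (1).
From deg A=1, deg B=1, deg C=0: d=-1.
Bound -1 < 0, so the key equation has no polynomial solution.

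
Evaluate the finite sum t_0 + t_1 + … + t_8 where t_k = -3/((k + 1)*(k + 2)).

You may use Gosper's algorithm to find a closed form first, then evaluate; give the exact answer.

Σ = -27/10

Compute t_(k+1)/t_k: get (k + 1)/(k + 3).
Factor: A=k + 1; B=k + 3; C=1.
Solve (k + 1)·f(k+1) − (k + 2)·f(k) = 1.
deg f ≤ 1 (via 1,1,0).
Solve for f: f(k) = k (degree 1 ≤ 1).
Get s_k = R·t_k = -3*k/(k + 1) with R(k) = B(k−1)f(k)/C(k) = k*(k + 2).
s_(k+1) − s_k = -3/(k**2 + 3*k + 2) = t_k.
Σ_(k=0)^(8) t_k = s_(9) − s_(0) = -27/10 − (0) = -27/10.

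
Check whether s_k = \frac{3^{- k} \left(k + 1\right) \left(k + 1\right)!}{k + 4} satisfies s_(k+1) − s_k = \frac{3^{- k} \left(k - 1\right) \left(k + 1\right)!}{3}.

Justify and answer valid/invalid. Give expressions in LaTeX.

Invalid: residual - \frac{3^{- k} \left(k^{2} + 3 k - 7\right) \left(k + 1\right)!}{\left(k + 4\right) \left(k + 5\right)} ≠ 0.

s_(k+1) = (k + 2)*factorial(k + 2)/(3*3**k*(k + 5))
s_(k+1) − s_k = (k**3 + 5*k**2 + 2*k + 1)*factorial(k + 1)/(3*3**k*(k + 4)*(k + 5))
(s_(k+1) − s_k) − t_k = -(k**2 + 3*k - 7)*factorial(k + 1)/(3**k*(k + 4)*(k + 5))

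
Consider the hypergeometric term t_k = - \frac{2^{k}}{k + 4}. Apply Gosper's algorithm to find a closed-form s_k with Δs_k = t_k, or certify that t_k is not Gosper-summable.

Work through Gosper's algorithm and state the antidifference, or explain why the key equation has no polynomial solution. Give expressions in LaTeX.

r(k) = 2*(k + 4)/(k + 5) after simplifying.
Factor: A=2*k + 8; B=k + 5; C=1.
f must satisfy (2*k + 8)·f(k+1) − (k + 4)·f(k) = 1.
d = -1 from the (1,1,0) case.
d = -1 < 0 ⇒ no nonzero polynomial f; not summable.

not Gosper-summable; s_k does not exist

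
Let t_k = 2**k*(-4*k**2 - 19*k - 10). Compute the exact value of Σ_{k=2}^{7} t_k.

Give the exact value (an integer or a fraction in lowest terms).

Σ = -70584

Compute t_(k+1)/t_k: get 2*(4*k**2 + 27*k + 33)/(4*k**2 + 19*k + 10).
A = 2, B = 1, C = k**2 + 19*k/4 + 5/2.
Key eq: (2)·f(k+1) = (1)·f(k) + (k**2 + 19*k/4 + 5/2).
d = 2 from the (0,0,2) case.
A polynomial solution: f(k) = (4*k**2 + 3*k - 4)/4.
Then R = B(k−1)f/C = (4*k**2 + 3*k - 4)/(4*k**2 + 19*k + 10), so s_k = R(k)·t_k = 2**k*(-4*k**2 - 3*k + 4).
s_(k+1) − s_k = 2**k*(-4*k**2 - 19*k - 10) = t_k.
Telescoping: Σ = s_(8) − s_(2) = -70656 − (-72) = -70584.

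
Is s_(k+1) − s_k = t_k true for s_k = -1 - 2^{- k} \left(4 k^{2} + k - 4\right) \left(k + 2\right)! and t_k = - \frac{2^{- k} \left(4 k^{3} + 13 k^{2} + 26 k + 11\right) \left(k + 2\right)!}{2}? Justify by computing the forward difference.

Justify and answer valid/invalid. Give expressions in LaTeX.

s_(k+1) = -2**(-k - 1)*(k + 4*(k + 1)**2 - 3)*factorial(k + 3) - 1
s_(k+1) − s_k = -(4*k**3 + 13*k**2 + 26*k + 11)*factorial(k + 2)/(2*2**k)
(s_(k+1) − s_k) − t_k = 0

Valid — Δs_k = t_k.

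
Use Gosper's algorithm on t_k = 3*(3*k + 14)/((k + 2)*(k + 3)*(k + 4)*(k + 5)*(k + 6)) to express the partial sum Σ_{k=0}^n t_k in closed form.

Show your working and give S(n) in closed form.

Compute t_(k+1)/t_k: get (k + 2)*(3*k + 17)/((k + 7)*(3*k + 14)).
So A=k + 2 and B=k + 7, with C=k + 14/3.
Set up (k + 2)·f(k+1) − (k + 6)·f(k) − (k + 14/3) = 0.
d = 4 from the (1,1,1) case.
Solving with deg f ≤ 4: f(k) = k*(k + 4)*(k**2 + 10*k + 31)/90.
Certificate R = B(k−1)f/C = k*(k + 4)*(k + 6)*(k**2 + 10*k + 31)/(30*(3*k + 14)) gives s_k = k*(k**2 + 10*k + 31)/(10*(k**3 + 10*k**2 + 31*k + 30)).
Check: Δs_k = 3*(3*k + 14)/(k**5 + 20*k**4 + 155*k**3 + 580*k**2 + 1044*k + 720). ✓
Evaluate: s_(n+1) = (n**3 + 13*n**2 + 54*n + 42)/(10*(n**3 + 13*n**2 + 54*n + 72)); subtract s_(0) = 0 ⇒ S(n) = (n**3 + 13*n**2 + 54*n + 42)/(10*(n**3 + 13*n**2 + 54*n + 72)).

S(n) = (n**3 + 13*n**2 + 54*n + 42)/(10*(n**3 + 13*n**2 + 54*n + 72))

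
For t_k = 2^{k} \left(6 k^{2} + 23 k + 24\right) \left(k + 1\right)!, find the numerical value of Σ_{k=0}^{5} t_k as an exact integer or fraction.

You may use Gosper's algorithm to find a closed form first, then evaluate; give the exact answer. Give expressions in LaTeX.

t_(k+1)/t_k = 2*(6*k**3 + 47*k**2 + 123*k + 106)/(6*k**2 + 23*k + 24).
Factor: A=2*k + 4; B=1; C=k**2 + 23*k/6 + 4.
Solve (2*k + 4)·f(k+1) − (1)·f(k) = k**2 + 23*k/6 + 4.
deg f ≤ 1 (via 1,0,2).
Match coefficients ⇒ f(k) = (3*k + 4)/6.
Get s_k = R·t_k = 2**k*(3*k + 4)*factorial(k + 1) with R(k) = B(k−1)f(k)/C(k) = (3*k + 4)/(6*k**2 + 23*k + 24).
Verify: 2**k*(6*k**2 + 23*k + 24)*factorial(k + 1) matches t_k.
Telescoping: Σ = s_(6) − s_(0) = 7096320 − (4) = 7096316.

Σ = 7096316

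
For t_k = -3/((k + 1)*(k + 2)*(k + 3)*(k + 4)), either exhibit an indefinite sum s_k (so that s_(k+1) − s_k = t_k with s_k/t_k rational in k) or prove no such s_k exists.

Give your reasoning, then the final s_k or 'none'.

s_k = k*(-k**2 - 6*k - 11)/(6*(k + 1)*(k + 2)*(k + 3))

Compute t_(k+1)/t_k: get (k + 1)/(k + 5).
Gosper form: A/B · C(k+1)/C(k) with A=k + 1, B=k + 5, C=1.
Set up (k + 1)·f(k+1) − (k + 4)·f(k) − (1) = 0.
Degrees (1,1,0) ⇒ d ≤ 3.
A polynomial solution: f(k) = k*(k**2 + 6*k + 11)/18.
So s_k = (B(k−1)f/C)·t_k = (k*(k + 4)*(k**2 + 6*k + 11)/18)·t_k = k*(-k**2 - 6*k - 11)/(6*(k + 1)*(k + 2)*(k + 3)).
Verify: -3/(k**4 + 10*k**3 + 35*k**2 + 50*k + 24) matches t_k.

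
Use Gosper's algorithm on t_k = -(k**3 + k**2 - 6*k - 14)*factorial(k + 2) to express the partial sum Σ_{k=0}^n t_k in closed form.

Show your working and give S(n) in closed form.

Step 1: r(k) = (k**4 + 7*k**3 + 11*k**2 - 21*k - 54)/(k**3 + k**2 - 6*k - 14).
Factor: A=k + 3; B=1; C=k**3 + k**2 - 6*k - 14.
Need (k + 3)·f(k+1) − (1)·f(k) = k**3 + k**2 - 6*k - 14.
d = 2 from the (1,0,3) case.
Solving with deg f ≤ 2: f(k) = (k - 4)*(k + 1).
Get s_k = R·t_k = -(k - 4)*(k + 1)*factorial(k + 2) with R(k) = B(k−1)f(k)/C(k) = (k - 4)*(k + 1)/(k**3 + k**2 - 6*k - 14).
Verify: -(k**3 + k**2 - 6*k - 14)*factorial(k + 2) matches t_k.
Σ_(k=0)^n t_k = s_(n+1) − s_(0) = (-(n - 3)*(n + 2)*factorial(n + 3)) − (8), i.e. -n**2*factorial(n + 3) + n*factorial(n + 3) + 6*factorial(n + 3) - 8.

S(n) = -n**2*factorial(n + 3) + n*factorial(n + 3) + 6*factorial(n + 3) - 8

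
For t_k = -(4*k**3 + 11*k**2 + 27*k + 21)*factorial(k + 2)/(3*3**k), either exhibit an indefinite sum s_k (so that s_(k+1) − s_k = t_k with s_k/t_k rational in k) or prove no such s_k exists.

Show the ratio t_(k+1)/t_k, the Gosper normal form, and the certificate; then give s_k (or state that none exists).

t_(k+1)/t_k = (4*k**4 + 35*k**3 + 130*k**2 + 246*k + 189)/(3*(4*k**3 + 11*k**2 + 27*k + 21)).
Gosper form: A/B · C(k+1)/C(k) with A=k/3 + 1, B=1, C=k**3 + 11*k**2/4 + 27*k/4 + 21/4.
f must satisfy (k/3 + 1)·f(k+1) − (1)·f(k) = k**3 + 11*k**2/4 + 27*k/4 + 21/4.
Degrees (1,0,3) ⇒ d ≤ 2.
Solving with deg f ≤ 2: f(k) = 3*(4*k**2 + 3*k - 4)/4.
Certificate R = B(k−1)f/C = 3*(4*k**2 + 3*k - 4)/(4*k**3 + 11*k**2 + 27*k + 21) gives s_k = -(4*k**2 + 3*k - 4)*factorial(k + 2)/3**k.
Δs = -(4*k**3 + 11*k**2 + 27*k + 21)*factorial(k + 2)/(3*3**k), as required.

s_k = -(4*k**2 + 3*k - 4)*factorial(k + 2)/3**k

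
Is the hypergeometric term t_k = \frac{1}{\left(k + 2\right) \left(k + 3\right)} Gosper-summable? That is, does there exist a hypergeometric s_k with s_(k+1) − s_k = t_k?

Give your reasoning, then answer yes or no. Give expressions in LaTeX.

Yes. s_k = \frac{k}{2 \left(k + 2\right)}.

t_(k+1)/t_k = (k + 2)/(k + 4).
So A=k + 2 and B=k + 4, with C=1.
f must satisfy (k + 2)·f(k+1) − (k + 3)·f(k) = 1.
Degrees (1,1,0) ⇒ d ≤ 1.
Solving with deg f ≤ 1: f(k) = k/2.
R(k) = B(k−1)·f(k)/C(k) = k*(k + 3)/2; s_k = R·t_k = k/(2*(k + 2)).
s_(k+1) − s_k = 1/(k**2 + 5*k + 6) = t_k.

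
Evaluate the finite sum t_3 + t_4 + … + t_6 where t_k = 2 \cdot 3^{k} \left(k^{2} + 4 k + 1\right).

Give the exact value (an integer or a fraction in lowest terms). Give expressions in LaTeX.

Ratio r(k) = 3*(k**2 + 6*k + 6)/(k**2 + 4*k + 1).
Factor: A=3; B=1; C=k**2 + 4*k + 1.
Solve (3)·f(k+1) − (1)·f(k) = k**2 + 4*k + 1.
Bound: deg f ≤ 2.
A polynomial solution: f(k) = (k - 1)*(k + 2)/2.
Then R = B(k−1)f/C = (k - 1)*(k + 2)/(2*(k**2 + 4*k + 1)), so s_k = R(k)·t_k = 3**k*(k**2 + k - 2).
Δs = 2*3**k*(k**2 + 4*k + 1), as required.
Σ_(k=3)^(6) t_k = s_(7) − s_(3) = 118098 − (270) = 117828.

Σ = 117828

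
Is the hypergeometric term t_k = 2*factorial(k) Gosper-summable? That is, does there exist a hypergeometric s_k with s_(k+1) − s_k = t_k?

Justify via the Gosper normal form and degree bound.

t_(k+1)/t_k = k + 1.
Take A(k)=k + 1, B(k)=1, C(k)=1.
f must satisfy (k + 1)·f(k+1) − (1)·f(k) = 1.
deg f ≤ -1 (via 1,0,0).
Bound -1 < 0, so the key equation has no polynomial solution.

No — negative degree bound, so no certificate f.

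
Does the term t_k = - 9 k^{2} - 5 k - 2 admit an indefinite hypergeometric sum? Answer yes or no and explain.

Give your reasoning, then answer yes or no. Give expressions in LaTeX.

Yes. s_k = k \left(- 3 k^{2} + 2 k - 1\right).

The ratio is (9*k**2 + 23*k + 16)/(9*k**2 + 5*k + 2).
A = 1, B = 1, C = k**2 + 5*k/9 + 2/9.
Solve (1)·f(k+1) − (1)·f(k) = k**2 + 5*k/9 + 2/9.
From deg A=0, deg B=0, deg C=2: d=3.
Solving with deg f ≤ 3: f(k) = k*(3*k**2 - 2*k + 1)/9.
Get s_k = R·t_k = k*(-3*k**2 + 2*k - 1) with R(k) = B(k−1)f(k)/C(k) = k*(3*k**2 - 2*k + 1)/(9*k**2 + 5*k + 2).
s_(k+1) − s_k = -9*k**2 - 5*k - 2 = t_k.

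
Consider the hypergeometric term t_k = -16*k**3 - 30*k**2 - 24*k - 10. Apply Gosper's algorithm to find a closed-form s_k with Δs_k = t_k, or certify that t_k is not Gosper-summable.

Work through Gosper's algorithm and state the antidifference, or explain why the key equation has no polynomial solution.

The ratio is (8*k**3 + 39*k**2 + 66*k + 40)/(8*k**3 + 15*k**2 + 12*k + 5).
Gosper form: A/B · C(k+1)/C(k) with A=1, B=1, C=k**3 + 15*k**2/8 + 3*k/2 + 5/8.
Set up (1)·f(k+1) − (1)·f(k) − (k**3 + 15*k**2/8 + 3*k/2 + 5/8) = 0.
Bound: deg f ≤ 4.
Match coefficients ⇒ f(k) = k*(k + 1)*(4*k**2 - 2*k + 3)/16.
Certificate R = B(k−1)f/C = k*(4*k**2 - 2*k + 3)/(2*(8*k**2 + 7*k + 5)) gives s_k = k*(-4*k**3 - 2*k**2 - k - 3).
Check: Δs_k = -16*k**3 - 30*k**2 - 24*k - 10. ✓

s_k = k*(-4*k**3 - 2*k**2 - k - 3)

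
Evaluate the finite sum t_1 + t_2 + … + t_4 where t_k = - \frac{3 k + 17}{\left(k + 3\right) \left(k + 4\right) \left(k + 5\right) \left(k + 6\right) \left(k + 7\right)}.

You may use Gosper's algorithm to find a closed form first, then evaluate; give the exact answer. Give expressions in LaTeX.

Σ = -163/27720

Ratio r(k) = (k + 3)*(3*k + 20)/((k + 8)*(3*k + 17)).
A = k + 3, B = k + 8, C = k + 17/3.
Key eq: (k + 3)·f(k+1) = (k + 7)·f(k) + (k + 17/3).
deg f ≤ 4 (via 1,1,1).
Match coefficients ⇒ f(k) = k*(k + 5)*(k**2 + 13*k + 54)/216.
R(k) = B(k−1)·f(k)/C(k) = k*(k + 5)*(k + 7)*(k**2 + 13*k + 54)/(72*(3*k + 17)); s_k = R·t_k = k*(-k**2 - 13*k - 54)/(72*(k**3 + 13*k**2 + 54*k + 72)).
Check: Δs_k = (-3*k - 17)/(k**5 + 25*k**4 + 245*k**3 + 1175*k**2 + 2754*k + 2520). ✓
Evaluate s at k=5 and k=1: -5/396 and -17/2520; difference -163/27720.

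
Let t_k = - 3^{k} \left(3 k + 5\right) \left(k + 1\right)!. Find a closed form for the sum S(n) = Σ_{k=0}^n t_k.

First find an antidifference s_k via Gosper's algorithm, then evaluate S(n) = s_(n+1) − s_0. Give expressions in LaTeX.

S(n) = - 3 \cdot 3^{n} \left(n + 2\right)! + 1

Step 1: r(k) = 3*(k + 2)*(3*k + 8)/(3*k + 5).
Gosper form: A/B · C(k+1)/C(k) with A=3*k + 6, B=1, C=k + 5/3.
Need (3*k + 6)·f(k+1) − (1)·f(k) = k + 5/3.
Bound: deg f ≤ 0.
Match coefficients ⇒ f(k) = 1/3.
Then R = B(k−1)f/C = 1/(3*k + 5), so s_k = R(k)·t_k = -3**k*factorial(k + 1).
Verify: -3**k*(3*k + 5)*factorial(k + 1) matches t_k.
s_(n+1) = -3**(n + 1)*factorial(n + 2) and s_(0) = -1, so S(n) = -3*3**n*factorial(n + 2) + 1.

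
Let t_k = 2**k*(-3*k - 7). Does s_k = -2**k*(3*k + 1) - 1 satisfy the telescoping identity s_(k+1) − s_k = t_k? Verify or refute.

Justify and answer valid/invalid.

valid; difference matches t_k

s_(k+1) = -2*2**k*(3*k + 4) - 1
s_(k+1) − s_k = 2**k*(-3*k - 7)
(s_(k+1) − s_k) − t_k = 0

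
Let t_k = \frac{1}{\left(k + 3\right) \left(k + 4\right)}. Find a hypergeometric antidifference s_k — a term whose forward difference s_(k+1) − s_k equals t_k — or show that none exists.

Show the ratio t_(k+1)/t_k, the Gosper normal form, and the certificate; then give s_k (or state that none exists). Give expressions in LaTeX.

s_k = \frac{k}{3 \left(k + 3\right)}

Step 1: r(k) = (k + 3)/(k + 5).
So A=k + 3 and B=k + 5, with C=1.
Key eq: (k + 3)·f(k+1) = (k + 4)·f(k) + (1).
Degrees (1,1,0) ⇒ d ≤ 1.
Solving with deg f ≤ 1: f(k) = k/3.
Get s_k = R·t_k = k/(3*(k + 3)) with R(k) = B(k−1)f(k)/C(k) = k*(k + 4)/3.
Check: Δs_k = 1/(k**2 + 7*k + 12). ✓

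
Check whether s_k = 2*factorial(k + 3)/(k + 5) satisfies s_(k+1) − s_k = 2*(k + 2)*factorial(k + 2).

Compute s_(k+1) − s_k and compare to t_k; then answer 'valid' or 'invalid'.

Invalid: residual -4*(k**2 + 7*k + 9)*factorial(k + 2)/((k + 5)*(k + 6)) ≠ 0.

s_(k+1) = 2*factorial(k + 4)/(k + 6)
s_(k+1) − s_k = 2*(k**2 + 8*k + 14)*factorial(k + 3)/((k + 5)*(k + 6))
(s_(k+1) − s_k) − t_k = -4*(k**2 + 7*k + 9)*factorial(k + 2)/((k + 5)*(k + 6))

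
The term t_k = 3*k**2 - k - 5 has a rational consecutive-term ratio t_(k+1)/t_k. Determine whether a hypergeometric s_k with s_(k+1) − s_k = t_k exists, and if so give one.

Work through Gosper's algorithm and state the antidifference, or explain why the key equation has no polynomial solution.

The ratio is (k - 3*(k + 1)**2 + 6)/(-3*k**2 + k + 5).
Take A(k)=1, B(k)=1, C(k)=k**2 - k/3 - 5/3.
Need (1)·f(k+1) − (1)·f(k) = k**2 - k/3 - 5/3.
Degrees (0,0,2) ⇒ d ≤ 3.
Solve for f: f(k) = k*(k**2 - 2*k - 4)/3 (degree 3 ≤ 3).
So s_k = (B(k−1)f/C)·t_k = (k*(k**2 - 2*k - 4)/(3*k**2 - k - 5))·t_k = k*(k**2 - 2*k - 4).
Verify: 3*k**2 - k - 5 matches t_k.

s_k = k*(k**2 - 2*k - 4)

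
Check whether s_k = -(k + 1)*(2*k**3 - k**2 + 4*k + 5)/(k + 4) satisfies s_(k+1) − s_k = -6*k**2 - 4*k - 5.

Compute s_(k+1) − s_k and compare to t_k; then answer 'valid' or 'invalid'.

Invalid: residual 3*(4*k**3 + 29*k**2 + 17*k + 15)/(k**2 + 9*k + 20) ≠ 0.

s_(k+1) = -(k + 2)*(4*k + 2*(k + 1)**3 - (k + 1)**2 + 9)/(k + 5)
s_(k+1) − s_k = (-6*k**4 - 46*k**3 - 74*k**2 - 74*k - 55)/(k**2 + 9*k + 20)
(s_(k+1) − s_k) − t_k = 3*(4*k**3 + 29*k**2 + 17*k + 15)/(k**2 + 9*k + 20)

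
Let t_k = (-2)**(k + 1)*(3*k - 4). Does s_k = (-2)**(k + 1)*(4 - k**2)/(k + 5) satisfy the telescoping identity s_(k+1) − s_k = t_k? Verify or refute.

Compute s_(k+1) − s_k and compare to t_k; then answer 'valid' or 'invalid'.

s_(k+1) = (-2)**(k + 2)*(4 - (k + 1)**2)/(k + 6)
s_(k+1) − s_k = (-2)**(k + 1)*(3*k**3 + 20*k**2 + 10*k - 54)/(k**2 + 11*k + 30)
(s_(k+1) − s_k) − t_k = (-2)**(k + 1)*(-9*k**2 - 36*k + 66)/(k**2 + 11*k + 30)

Invalid: residual (-2)**(k + 1)*(-9*k**2 - 36*k + 66)/(k**2 + 11*k + 30) ≠ 0.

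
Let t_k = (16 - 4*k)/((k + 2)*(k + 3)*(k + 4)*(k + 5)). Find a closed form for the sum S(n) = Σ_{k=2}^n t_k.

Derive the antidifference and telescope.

t_(k+1)/t_k = (k - 3)*(k + 2)/((k - 4)*(k + 6)).
So A=k + 2 and B=k + 6, with C=k - 4.
Key eq: (k + 2)·f(k+1) = (k + 5)·f(k) + (k - 4).
Degrees (1,1,1) ⇒ d ≤ 3.
A polynomial solution: f(k) = -k*(k**2 + 9*k + 38)/24.
So s_k = (B(k−1)f/C)·t_k = (-k*(k + 5)*(k**2 + 9*k + 38)/(24*(k - 4)))·t_k = k*(k**2 + 9*k + 38)/(6*(k + 2)*(k + 3)*(k + 4)).
Check: Δs_k = 4*(4 - k)/(k**4 + 14*k**3 + 71*k**2 + 154*k + 120). ✓
Evaluate: s_(n+1) = (n**3 + 12*n**2 + 59*n + 48)/(6*(n**3 + 12*n**2 + 47*n + 60)); subtract s_(2) = 1/6 ⇒ S(n) = 2*(n - 1)/(n**3 + 12*n**2 + 47*n + 60).

S(n) = 2*(n - 1)/(n**3 + 12*n**2 + 47*n + 60)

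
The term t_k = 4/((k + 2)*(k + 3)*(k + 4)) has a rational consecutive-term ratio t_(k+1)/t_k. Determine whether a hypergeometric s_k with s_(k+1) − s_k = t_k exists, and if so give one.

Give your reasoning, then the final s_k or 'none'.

s_k = k*(k + 5)/(3*(k + 2)*(k + 3))

Step 1: r(k) = (k + 2)/(k + 5).
Factor: A=k + 2; B=k + 5; C=1.
Need (k + 2)·f(k+1) − (k + 4)·f(k) = 1.
From deg A=1, deg B=1, deg C=0: d=2.
Solve for f: f(k) = k*(k + 5)/12 (degree 2 ≤ 2).
Certificate R = B(k−1)f/C = k*(k + 4)*(k + 5)/12 gives s_k = k*(k + 5)/(3*(k + 2)*(k + 3)).
Check: Δs_k = 4/(k**3 + 9*k**2 + 26*k + 24). ✓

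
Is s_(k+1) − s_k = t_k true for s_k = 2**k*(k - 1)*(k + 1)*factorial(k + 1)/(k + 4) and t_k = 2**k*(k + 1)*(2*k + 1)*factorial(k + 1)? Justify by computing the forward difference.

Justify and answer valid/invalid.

s_(k+1) = 2**(k + 1)*k*(k + 2)*factorial(k + 2)/(k + 5)
s_(k+1) − s_k = 2**k*(2*k**4 + 15*k**3 + 35*k**2 + 33*k + 5)*factorial(k + 1)/((k + 4)*(k + 5))
(s_(k+1) − s_k) − t_k = -3*2**k*(2*k**3 + 11*k**2 + 12*k + 5)*factorial(k + 1)/((k + 4)*(k + 5))

Invalid: residual -3*2**k*(2*k**3 + 11*k**2 + 12*k + 5)*factorial(k + 1)/((k + 4)*(k + 5)) ≠ 0.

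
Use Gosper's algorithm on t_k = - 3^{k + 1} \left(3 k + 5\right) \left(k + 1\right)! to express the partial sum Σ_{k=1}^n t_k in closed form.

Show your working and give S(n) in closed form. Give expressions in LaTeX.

S(n) = - 9 \cdot 3^{n} \left(n + 2\right)! + 18

Step 1: r(k) = 3*(k + 2)*(3*k + 8)/(3*k + 5).
A = 3*k + 6, B = 1, C = k + 5/3.
Solve (3*k + 6)·f(k+1) − (1)·f(k) = k + 5/3.
From deg A=1, deg B=0, deg C=1: d=0.
Solving with deg f ≤ 0: f(k) = 1/3.
Certificate R = B(k−1)f/C = 1/(3*k + 5) gives s_k = -3**(k + 1)*factorial(k + 1).
Δs = -3**(k + 1)*(3*k + 5)*factorial(k + 1), as required.
s_(n+1) = -3**(n + 2)*factorial(n + 2) and s_(1) = -18, so S(n) = -9*3**n*factorial(n + 2) + 18.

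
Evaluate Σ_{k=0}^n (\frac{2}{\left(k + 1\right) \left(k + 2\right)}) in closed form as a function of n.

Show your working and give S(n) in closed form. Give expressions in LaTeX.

The ratio is (k + 1)/(k + 3).
Gosper form: A/B · C(k+1)/C(k) with A=k + 1, B=k + 3, C=1.
Solve (k + 1)·f(k+1) − (k + 2)·f(k) = 1.
Bound: deg f ≤ 1.
Coefficient equations give f(k) = k.
So s_k = (B(k−1)f/C)·t_k = (k*(k + 2))·t_k = 2*k/(k + 1).
Check: Δs_k = 2/(k**2 + 3*k + 2). ✓
Evaluate: s_(n+1) = 2*(n + 1)/(n + 2); subtract s_(0) = 0 ⇒ S(n) = 2*(n + 1)/(n + 2).

S(n) = \frac{2 \left(n + 1\right)}{n + 2}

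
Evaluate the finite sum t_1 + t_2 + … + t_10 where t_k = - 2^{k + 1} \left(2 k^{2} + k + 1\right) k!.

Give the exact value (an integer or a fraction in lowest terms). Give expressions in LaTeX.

Σ = -1634992128000

The ratio is 2*(k + 1)*(k + 2*(k + 1)**2 + 2)/(2*k**2 + k + 1).
Factor: A=2*k + 2; B=1; C=k**2 + k/2 + 1/2.
f must satisfy (2*k + 2)·f(k+1) − (1)·f(k) = k**2 + k/2 + 1/2.
Bound: deg f ≤ 1.
Coefficient equations give f(k) = (k - 1)/2.
Get s_k = R·t_k = -2**(k + 1)*(k - 1)*factorial(k) with R(k) = B(k−1)f(k)/C(k) = (k - 1)/(2*k**2 + k + 1).
s_(k+1) − s_k = -2**(k + 1)*(2*k**2 + k + 1)*factorial(k) = t_k.
Σ_(k=1)^(10) t_k = s_(11) − s_(1) = -1634992128000 − (0) = -1634992128000.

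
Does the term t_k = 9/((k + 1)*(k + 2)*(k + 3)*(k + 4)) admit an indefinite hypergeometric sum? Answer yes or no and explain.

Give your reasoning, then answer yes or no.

Yes. s_k = k*(k**2 + 6*k + 11)/(2*(k + 1)*(k + 2)*(k + 3)).

t_(k+1)/t_k = (k + 1)/(k + 5).
Gosper form: A/B · C(k+1)/C(k) with A=k + 1, B=k + 5, C=1.
Need (k + 1)·f(k+1) − (k + 4)·f(k) = 1.
deg f ≤ 3 (via 1,1,0).
A polynomial solution: f(k) = k*(k**2 + 6*k + 11)/18.
Then R = B(k−1)f/C = k*(k + 4)*(k**2 + 6*k + 11)/18, so s_k = R(k)·t_k = k*(k**2 + 6*k + 11)/(2*(k + 1)*(k + 2)*(k + 3)).
Check: Δs_k = 9/(k**4 + 10*k**3 + 35*k**2 + 50*k + 24). ✓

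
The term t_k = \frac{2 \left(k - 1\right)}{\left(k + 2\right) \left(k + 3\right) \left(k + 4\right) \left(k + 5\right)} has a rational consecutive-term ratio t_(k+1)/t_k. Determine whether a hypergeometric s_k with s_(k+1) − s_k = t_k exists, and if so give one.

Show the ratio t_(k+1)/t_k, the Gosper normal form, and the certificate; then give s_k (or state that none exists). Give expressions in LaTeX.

Step 1: r(k) = k*(k + 2)/((k - 1)*(k + 6)).
A = k + 2, B = k + 6, C = k - 1.
f must satisfy (k + 2)·f(k+1) − (k + 5)·f(k) = k - 1.
Degrees (1,1,1) ⇒ d ≤ 3.
Solving with deg f ≤ 3: f(k) = -k/2.
Get s_k = R·t_k = -k/((k + 2)*(k + 3)*(k + 4)) with R(k) = B(k−1)f(k)/C(k) = -k*(k + 5)/(2*(k - 1)).
s_(k+1) − s_k = 2*(k - 1)/(k**4 + 14*k**3 + 71*k**2 + 154*k + 120) = t_k.

s_k = - \frac{k}{\left(k + 2\right) \left(k + 3\right) \left(k + 4\right)}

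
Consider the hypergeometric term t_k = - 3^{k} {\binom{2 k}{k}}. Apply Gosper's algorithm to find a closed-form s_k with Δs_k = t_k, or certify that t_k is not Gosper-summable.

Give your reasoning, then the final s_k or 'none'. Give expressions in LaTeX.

Compute t_(k+1)/t_k: get 6*(2*k + 1)/(k + 1).
Factor: A=12*k + 6; B=k + 1; C=1.
Key eq: (12*k + 6)·f(k+1) = (k)·f(k) + (1).
Bound: deg f ≤ -1.
Negative degree bound (-1): no f exists, t_k not Gosper-summable.

no hypergeometric antidifference exists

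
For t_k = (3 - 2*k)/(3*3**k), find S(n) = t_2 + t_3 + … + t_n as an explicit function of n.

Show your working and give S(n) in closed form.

S(n) = -1/9 + n/(3*3**n)

Compute t_(k+1)/t_k: get (2*k - 1)/(3*(2*k - 3)).
A = 1/3, B = 1, C = k - 3/2.
Key eq: (1/3)·f(k+1) = (1)·f(k) + (k - 3/2).
d = 1 from the (0,0,1) case.
Match coefficients ⇒ f(k) = -3*(k - 1)/2.
So s_k = (B(k−1)f/C)·t_k = (-3*(k - 1)/(2*k - 3))·t_k = (k - 1)/3**k.
s_(k+1) − s_k = (3 - 2*k)/(3*3**k) = t_k.
Telescope: S(n) = s_(n+1) − s_(2) = 3**(-n - 1)*n − (1/9) = -1/9 + n/(3*3**n).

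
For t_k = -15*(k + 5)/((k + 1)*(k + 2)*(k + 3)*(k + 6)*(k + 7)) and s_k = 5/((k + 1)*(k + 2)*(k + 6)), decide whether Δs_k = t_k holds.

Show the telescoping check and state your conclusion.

s_(k+1) = 5/((k + 2)*(k + 3)*(k + 7))
s_(k+1) − s_k = 15*(-k - 5)/(k**5 + 19*k**4 + 131*k**3 + 401*k**2 + 540*k + 252)
(s_(k+1) − s_k) − t_k = 0

valid (s_(k+1) − s_k reduces to t_k)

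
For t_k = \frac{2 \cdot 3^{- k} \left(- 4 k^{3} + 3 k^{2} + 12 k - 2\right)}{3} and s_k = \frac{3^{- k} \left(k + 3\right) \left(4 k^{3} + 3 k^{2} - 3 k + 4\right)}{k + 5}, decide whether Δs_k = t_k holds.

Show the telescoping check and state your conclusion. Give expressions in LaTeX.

s_(k+1) = (4*k**4 + 31*k**3 + 75*k**2 + 68*k + 32)/(3*3**k*(k + 6))
s_(k+1) − s_k = 2*(-4*k**5 - 33*k**4 - 29*k**3 + 175*k**2 + 213*k - 28)/(3*3**k*(k**2 + 11*k + 30))
(s_(k+1) − s_k) − t_k = 2*(8*k**4 + 46*k**3 - 45*k**2 - 125*k + 32)/(3*3**k*(k**2 + 11*k + 30))

Invalid: residual \frac{2 \cdot 3^{- k} \left(8 k^{4} + 46 k^{3} - 45 k^{2} - 125 k + 32\right)}{3 \left(k^{2} + 11 k + 30\right)} ≠ 0.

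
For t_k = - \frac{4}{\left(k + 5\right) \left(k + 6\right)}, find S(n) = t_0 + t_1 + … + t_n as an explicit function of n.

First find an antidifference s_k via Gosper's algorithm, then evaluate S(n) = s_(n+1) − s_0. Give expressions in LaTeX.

The ratio is (k + 5)/(k + 7).
A = k + 5, B = k + 7, C = 1.
f must satisfy (k + 5)·f(k+1) − (k + 6)·f(k) = 1.
From deg A=1, deg B=1, deg C=0: d=1.
Coefficient equations give f(k) = k/5.
Certificate R = B(k−1)f/C = k*(k + 6)/5 gives s_k = -4*k/(5*k + 25).
Check: Δs_k = -4/(k**2 + 11*k + 30). ✓
Evaluate: s_(n+1) = 4*(-n - 1)/(5*(n + 6)); subtract s_(0) = 0 ⇒ S(n) = 4*(-n - 1)/(5*(n + 6)).

S(n) = \frac{4 \left(- n - 1\right)}{5 \left(n + 6\right)}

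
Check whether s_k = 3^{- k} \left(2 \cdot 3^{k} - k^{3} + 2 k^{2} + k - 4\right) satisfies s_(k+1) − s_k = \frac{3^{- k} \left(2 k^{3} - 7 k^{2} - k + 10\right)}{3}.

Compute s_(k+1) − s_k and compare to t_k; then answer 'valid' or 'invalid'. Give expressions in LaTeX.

s_(k+1) = (6*3**k - k**3 - k**2 + 2*k - 2)/(3*3**k)
s_(k+1) − s_k = (2*k**3 - 7*k**2 - k + 10)/(3*3**k)
(s_(k+1) − s_k) − t_k = 0

Valid: the claim telescopes to t_k.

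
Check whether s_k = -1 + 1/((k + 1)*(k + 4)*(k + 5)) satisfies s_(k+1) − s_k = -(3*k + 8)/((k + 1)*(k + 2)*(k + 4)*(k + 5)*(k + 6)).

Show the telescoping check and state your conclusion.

s_(k+1) = -1 + 1/((k + 2)*(k + 5)*(k + 6))
s_(k+1) − s_k = ((k + 1)*(k + 4) - (k + 2)*(k + 6))/((k + 1)*(k + 2)*(k + 4)*(k + 5)*(k + 6))
(s_(k+1) − s_k) − t_k = 0

Valid — Δs_k = t_k.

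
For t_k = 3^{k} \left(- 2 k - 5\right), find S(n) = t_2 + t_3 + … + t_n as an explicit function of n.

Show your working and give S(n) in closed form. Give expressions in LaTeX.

t_(k+1)/t_k = 3*(2*k + 7)/(2*k + 5).
Gosper form: A/B · C(k+1)/C(k) with A=3, B=1, C=k + 5/2.
Solve (3)·f(k+1) − (1)·f(k) = k + 5/2.
Bound: deg f ≤ 1.
Solve for f: f(k) = (k + 1)/2 (degree 1 ≤ 1).
Certificate R = B(k−1)f/C = (k + 1)/(2*k + 5) gives s_k = 3**k*(-k - 1).
Check: Δs_k = 3**k*(-2*k - 5). ✓
Telescope: S(n) = s_(n+1) − s_(2) = 3**(n + 1)*(-n - 2) − (-27) = -3*3**n*n - 6*3**n + 27.

S(n) = - 3 \cdot 3^{n} n - 6 \cdot 3^{n} + 27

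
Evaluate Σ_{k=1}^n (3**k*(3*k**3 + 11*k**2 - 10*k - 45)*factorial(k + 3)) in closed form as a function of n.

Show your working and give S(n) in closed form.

S(n) = 3*3**n*n**2*factorial(n + 4) - 12*3**n*factorial(n + 4) + 288

The ratio is 3*(3*k**4 + 32*k**3 + 101*k**2 + 43*k - 164)/(3*k**3 + 11*k**2 - 10*k - 45).
Gosper form: A/B · C(k+1)/C(k) with A=3*k + 12, B=1, C=k**3 + 11*k**2/3 - 10*k/3 - 15.
Solve (3*k + 12)·f(k+1) − (1)·f(k) = k**3 + 11*k**2/3 - 10*k/3 - 15.
Degrees (1,0,3) ⇒ d ≤ 2.
Solving with deg f ≤ 2: f(k) = (k - 3)*(k + 1)/3.
Then R = B(k−1)f/C = (k - 3)*(k + 1)/(3*k**3 + 11*k**2 - 10*k - 45), so s_k = R(k)·t_k = 3**k*(k - 3)*(k + 1)*factorial(k + 3).
Verify: 3**k*(3*k**3 + 11*k**2 - 10*k - 45)*factorial(k + 3) matches t_k.
Evaluate: s_(n+1) = 3**(n + 1)*(n - 2)*(n + 2)*factorial(n + 4); subtract s_(1) = -288 ⇒ S(n) = 3*3**n*n**2*factorial(n + 4) - 12*3**n*factorial(n + 4) + 288.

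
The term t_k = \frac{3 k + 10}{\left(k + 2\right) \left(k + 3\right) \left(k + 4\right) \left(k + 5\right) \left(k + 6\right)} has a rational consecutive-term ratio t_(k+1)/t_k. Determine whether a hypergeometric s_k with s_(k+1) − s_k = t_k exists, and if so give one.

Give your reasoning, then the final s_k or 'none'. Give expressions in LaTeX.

s_k = \frac{k \left(k^{2} + 11 k + 38\right)}{40 \left(k^{3} + 11 k^{2} + 38 k + 40\right)}

The ratio is (k + 2)*(3*k + 13)/((k + 7)*(3*k + 10)).
Normal form (A,B,C) = (k + 2, k + 7, k + 10/3).
Need (k + 2)·f(k+1) − (k + 6)·f(k) = k + 10/3.
From deg A=1, deg B=1, deg C=1: d=4.
Solving with deg f ≤ 4: f(k) = k*(k + 3)*(k**2 + 11*k + 38)/120.
Certificate R = B(k−1)f/C = k*(k + 3)*(k + 6)*(k**2 + 11*k + 38)/(40*(3*k + 10)) gives s_k = k*(k**2 + 11*k + 38)/(40*(k**3 + 11*k**2 + 38*k + 40)).
Verify: (3*k + 10)/(k**5 + 20*k**4 + 155*k**3 + 580*k**2 + 1044*k + 720) matches t_k.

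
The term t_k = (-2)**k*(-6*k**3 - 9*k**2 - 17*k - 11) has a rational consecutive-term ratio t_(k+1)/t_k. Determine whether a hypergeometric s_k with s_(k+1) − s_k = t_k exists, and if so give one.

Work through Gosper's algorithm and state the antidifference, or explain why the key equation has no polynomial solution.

s_k = (-2)**k*(2*k**3 - k**2 + 3*k + 1)

Ratio r(k) = 2*(-6*k**3 - 27*k**2 - 53*k - 43)/(6*k**3 + 9*k**2 + 17*k + 11).
Normal form (A,B,C) = (-2, 1, k**3 + 3*k**2/2 + 17*k/6 + 11/6).
Solve (-2)·f(k+1) − (1)·f(k) = k**3 + 3*k**2/2 + 17*k/6 + 11/6.
From deg A=0, deg B=0, deg C=3: d=3.
Coefficient equations give f(k) = -(2*k**3 - k**2 + 3*k + 1)/6.
Get s_k = R·t_k = (-2)**k*(2*k**3 - k**2 + 3*k + 1) with R(k) = B(k−1)f(k)/C(k) = -(2*k**3 - k**2 + 3*k + 1)/(6*k**3 + 9*k**2 + 17*k + 11).
s_(k+1) − s_k = (-2)**k*(-6*k**3 - 9*k**2 - 17*k - 11) = t_k.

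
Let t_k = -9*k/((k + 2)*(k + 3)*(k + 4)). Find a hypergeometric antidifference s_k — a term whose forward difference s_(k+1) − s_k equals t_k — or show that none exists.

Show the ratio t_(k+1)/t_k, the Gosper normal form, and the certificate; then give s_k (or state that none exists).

Ratio r(k) = (k + 1)*(k + 2)/(k*(k + 5)).
Take A(k)=k + 2, B(k)=k + 5, C(k)=k.
Key eq: (k + 2)·f(k+1) = (k + 4)·f(k) + (k).
From deg A=1, deg B=1, deg C=1: d=2.
A polynomial solution: f(k) = k*(k - 1)/6.
Then R = B(k−1)f/C = (k - 1)*(k + 4)/6, so s_k = R(k)·t_k = 3*k*(1 - k)/(2*(k + 2)*(k + 3)).
s_(k+1) − s_k = -9*k/(k**3 + 9*k**2 + 26*k + 24) = t_k.

s_k = 3*k*(1 - k)/(2*(k + 2)*(k + 3))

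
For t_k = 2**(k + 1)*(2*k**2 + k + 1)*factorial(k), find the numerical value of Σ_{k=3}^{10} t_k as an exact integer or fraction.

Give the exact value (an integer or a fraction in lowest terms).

Σ = 1634992127808

Ratio r(k) = 2*(k + 1)*(k + 2*(k + 1)**2 + 2)/(2*k**2 + k + 1).
A = 2*k + 2, B = 1, C = k**2 + k/2 + 1/2.
Solve (2*k + 2)·f(k+1) − (1)·f(k) = k**2 + k/2 + 1/2.
d = 1 from the (1,0,2) case.
Solve for f: f(k) = (k - 1)/2 (degree 1 ≤ 1).
So s_k = (B(k−1)f/C)·t_k = ((k - 1)/(2*k**2 + k + 1))·t_k = 2**(k + 1)*(k - 1)*factorial(k).
s_(k+1) − s_k = 2**(k + 1)*(2*k**2 + k + 1)*factorial(k) = t_k.
Sum = s_(11) − s_(3); s_(11) = 1634992128000, s_(3) = 192 ⇒ 1634992127808.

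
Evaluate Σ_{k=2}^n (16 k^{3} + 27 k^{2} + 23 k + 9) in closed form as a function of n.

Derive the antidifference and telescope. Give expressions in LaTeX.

S(n) = 4 n^{4} + 17 n^{3} + 29 n^{2} + 25 n - 75

The ratio is (16*k**3 + 75*k**2 + 125*k + 75)/(16*k**3 + 27*k**2 + 23*k + 9).
A = 1, B = 1, C = k**3 + 27*k**2/16 + 23*k/16 + 9/16.
Need (1)·f(k+1) − (1)·f(k) = k**3 + 27*k**2/16 + 23*k/16 + 9/16.
From deg A=0, deg B=0, deg C=3: d=4.
Solving with deg f ≤ 4: f(k) = k*(4*k**3 + k**2 + 2*k + 2)/16.
R(k) = B(k−1)·f(k)/C(k) = k*(4*k**3 + k**2 + 2*k + 2)/(16*k**3 + 27*k**2 + 23*k + 9); s_k = R·t_k = k*(4*k**3 + k**2 + 2*k + 2).
Δs = 16*k**3 + 27*k**2 + 23*k + 9, as required.
s_(n+1) = 4*n**4 + 17*n**3 + 29*n**2 + 25*n + 9 and s_(2) = 84, so S(n) = 4*n**4 + 17*n**3 + 29*n**2 + 25*n - 75.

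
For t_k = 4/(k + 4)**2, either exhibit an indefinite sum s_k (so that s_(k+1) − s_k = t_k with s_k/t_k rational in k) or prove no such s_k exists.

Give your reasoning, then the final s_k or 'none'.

Step 1: r(k) = (k + 4)**2/(k + 5)**2.
Gosper form: A/B · C(k+1)/C(k) with A=k**2 + 8*k + 16, B=k**2 + 10*k + 25, C=1.
Key eq: (k**2 + 8*k + 16)·f(k+1) = (k**2 + 8*k + 16)·f(k) + (1).
deg f ≤ 0 (via 2,2,0).
Write f(k) = c0. Then LHS − RHS = -1, requiring -1 = 0: contradictory. No certificate.

none — t_k is not Gosper-summable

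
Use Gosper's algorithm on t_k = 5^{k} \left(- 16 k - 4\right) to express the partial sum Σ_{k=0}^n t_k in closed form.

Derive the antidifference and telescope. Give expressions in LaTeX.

S(n) = - 20 \cdot 5^{n} n - 4

Compute t_(k+1)/t_k: get 5*(4*k + 5)/(4*k + 1).
A = 5, B = 1, C = k + 1/4.
f must satisfy (5)·f(k+1) − (1)·f(k) = k + 1/4.
Degrees (0,0,1) ⇒ d ≤ 1.
Coefficient equations give f(k) = (k - 1)/4.
Get s_k = R·t_k = 4*5**k*(1 - k) with R(k) = B(k−1)f(k)/C(k) = (k - 1)/(4*k + 1).
Verify: 5**k*(-16*k - 4) matches t_k.
Σ_(k=0)^n t_k = s_(n+1) − s_(0) = (-20*5**n*n) − (4), i.e. -20*5**n*n - 4.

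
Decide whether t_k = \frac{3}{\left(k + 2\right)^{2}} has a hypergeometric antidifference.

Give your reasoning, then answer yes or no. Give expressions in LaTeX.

No — the linear system for f has no solution.

Compute t_(k+1)/t_k: get (k + 2)**2/(k + 3)**2.
Gosper form: A/B · C(k+1)/C(k) with A=k**2 + 4*k + 4, B=k**2 + 6*k + 9, C=1.
Set up (k**2 + 4*k + 4)·f(k+1) − (k**2 + 4*k + 4)·f(k) − (1) = 0.
Bound: deg f ≤ 0.
Generic f = c0 gives residual -1; -1 = 0 cannot hold, so t_k is not Gosper-summable.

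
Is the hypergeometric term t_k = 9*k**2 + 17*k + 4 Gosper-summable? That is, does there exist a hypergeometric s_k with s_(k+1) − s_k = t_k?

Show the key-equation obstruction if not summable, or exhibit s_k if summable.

Compute t_(k+1)/t_k: get (9*k**2 + 35*k + 30)/(9*k**2 + 17*k + 4).
So A=1 and B=1, with C=k**2 + 17*k/9 + 4/9.
Need (1)·f(k+1) − (1)·f(k) = k**2 + 17*k/9 + 4/9.
Degrees (0,0,2) ⇒ d ≤ 3.
Solving with deg f ≤ 3: f(k) = k*(3*k**2 + 4*k - 3)/9.
Get s_k = R·t_k = k*(3*k**2 + 4*k - 3) with R(k) = B(k−1)f(k)/C(k) = k*(3*k**2 + 4*k - 3)/(9*k**2 + 17*k + 4).
s_(k+1) − s_k = 9*k**2 + 17*k + 4 = t_k.

Yes. s_k = k*(3*k**2 + 4*k - 3).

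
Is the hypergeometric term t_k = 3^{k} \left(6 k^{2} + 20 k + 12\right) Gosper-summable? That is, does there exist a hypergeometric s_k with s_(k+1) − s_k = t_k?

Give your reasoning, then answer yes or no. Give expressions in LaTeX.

Yes. s_k = 3^{k} k \left(3 k + 1\right).

Step 1: r(k) = 3*(3*k**2 + 16*k + 19)/(3*k**2 + 10*k + 6).
Gosper form: A/B · C(k+1)/C(k) with A=3, B=1, C=k**2 + 10*k/3 + 2.
f must satisfy (3)·f(k+1) − (1)·f(k) = k**2 + 10*k/3 + 2.
From deg A=0, deg B=0, deg C=2: d=2.
Coefficient equations give f(k) = k*(3*k + 1)/6.
R(k) = B(k−1)·f(k)/C(k) = k*(3*k + 1)/(2*(3*k**2 + 10*k + 6)); s_k = R·t_k = 3**k*k*(3*k + 1).
Δs = 3**k*(6*k**2 + 20*k + 12), as required.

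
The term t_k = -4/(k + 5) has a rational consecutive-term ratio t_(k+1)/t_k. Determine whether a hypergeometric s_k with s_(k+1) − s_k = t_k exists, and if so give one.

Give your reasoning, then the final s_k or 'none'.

no hypergeometric antidifference exists

t_(k+1)/t_k = (k + 5)/(k + 6).
So A=k + 5 and B=k + 6, with C=1.
Need (k + 5)·f(k+1) − (k + 5)·f(k) = 1.
Bound: deg f ≤ 0.
Put f(k) = c0: A·f(k+1) − B(k−1)·f(k) − C = -1; need -1 = 0 — inconsistent ⇒ no f, not summable.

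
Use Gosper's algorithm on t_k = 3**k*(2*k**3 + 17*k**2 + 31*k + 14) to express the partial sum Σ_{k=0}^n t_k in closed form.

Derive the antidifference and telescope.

S(n) = 3*3**n*n**3 + 21*3**n*n**2 + 30*3**n*n + 15*3**n - 1

r(k) = 3*(2*k**3 + 23*k**2 + 71*k + 64)/(2*k**3 + 17*k**2 + 31*k + 14) after simplifying.
Normal form (A,B,C) = (3, 1, k**3 + 17*k**2/2 + 31*k/2 + 7).
f must satisfy (3)·f(k+1) − (1)·f(k) = k**3 + 17*k**2/2 + 31*k/2 + 7.
Bound: deg f ≤ 3.
Solve for f: f(k) = (k**3 + 4*k**2 - k + 1)/2 (degree 3 ≤ 3).
Certificate R = B(k−1)f/C = (k**3 + 4*k**2 - k + 1)/(2*k**3 + 17*k**2 + 31*k + 14) gives s_k = 3**k*(k**3 + 4*k**2 - k + 1).
Δs = 3**k*(2*k**3 + 17*k**2 + 31*k + 14), as required.
Telescope: S(n) = s_(n+1) − s_(0) = 3**(n + 1)*(n**3 + 7*n**2 + 10*n + 5) − (1) = 3*3**n*n**3 + 21*3**n*n**2 + 30*3**n*n + 15*3**n - 1.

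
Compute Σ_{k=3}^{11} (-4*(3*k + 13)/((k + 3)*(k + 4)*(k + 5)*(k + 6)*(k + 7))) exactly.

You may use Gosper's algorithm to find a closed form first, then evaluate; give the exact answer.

t_(k+1)/t_k = (k + 3)*(3*k + 16)/((k + 8)*(3*k + 13)).
Factor: A=k + 3; B=k + 8; C=k + 13/3.
f must satisfy (k + 3)·f(k+1) − (k + 7)·f(k) = k + 13/3.
deg f ≤ 4 (via 1,1,1).
Solve for f: f(k) = k*(k + 4)*(k**2 + 14*k + 63)/270 (degree 4 ≤ 4).
R(k) = B(k−1)·f(k)/C(k) = k*(k + 4)*(k + 7)*(k**2 + 14*k + 63)/(90*(3*k + 13)); s_k = R·t_k = 2*k*(-k**2 - 14*k - 63)/(45*(k**3 + 14*k**2 + 63*k + 90)).
s_(k+1) − s_k = 4*(-3*k - 13)/(k**5 + 25*k**4 + 245*k**3 + 1175*k**2 + 2754*k + 2520) = t_k.
Telescoping: Σ = s_(12) − s_(3) = -20/459 − (-19/540) = -77/9180.

Σ = -77/9180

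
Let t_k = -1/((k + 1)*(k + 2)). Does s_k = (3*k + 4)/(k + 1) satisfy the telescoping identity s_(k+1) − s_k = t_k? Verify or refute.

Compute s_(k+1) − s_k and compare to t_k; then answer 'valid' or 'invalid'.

Valid: the claim telescopes to t_k.

s_(k+1) = (3*k + 7)/(k + 2)
s_(k+1) − s_k = -1/(k**2 + 3*k + 2)
(s_(k+1) − s_k) − t_k = 0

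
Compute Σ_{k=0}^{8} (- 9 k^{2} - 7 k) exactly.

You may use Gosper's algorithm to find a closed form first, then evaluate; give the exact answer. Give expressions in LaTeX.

Σ = -2088

Compute t_(k+1)/t_k: get (9*k**2 + 25*k + 16)/(k*(9*k + 7)).
Normal form (A,B,C) = (1, 1, k**2 + 7*k/9).
Solve (1)·f(k+1) − (1)·f(k) = k**2 + 7*k/9.
deg f ≤ 3 (via 0,0,2).
A polynomial solution: f(k) = k*(k - 1)*(3*k + 2)/9.
Certificate R = B(k−1)f/C = (k - 1)*(3*k + 2)/(9*k + 7) gives s_k = k*(-3*k**2 + k + 2).
Check: Δs_k = k*(-9*k - 7). ✓
Sum = s_(9) − s_(0); s_(9) = -2088, s_(0) = 0 ⇒ -2088.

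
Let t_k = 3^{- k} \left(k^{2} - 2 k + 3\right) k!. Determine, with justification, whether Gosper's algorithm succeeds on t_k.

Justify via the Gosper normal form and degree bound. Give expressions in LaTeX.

Step 1: r(k) = (k**3 + k**2 + 2*k + 2)/(3*(k**2 - 2*k + 3)).
A = k/3 + 1/3, B = 1, C = k**2 - 2*k + 3.
f must satisfy (k/3 + 1/3)·f(k+1) − (1)·f(k) = k**2 - 2*k + 3.
deg f ≤ 1 (via 1,0,2).
Solve for f: f(k) = 3*(k - 1) (degree 1 ≤ 1).
Certificate R = B(k−1)f/C = 3*(k - 1)/(k**2 - 2*k + 3) gives s_k = 3**(1 - k)*(k - 1)*factorial(k).
Δs = (k**2 - 2*k + 3)*factorial(k)/3**k, as required.

Yes. s_k = 3^{1 - k} \left(k - 1\right) k!.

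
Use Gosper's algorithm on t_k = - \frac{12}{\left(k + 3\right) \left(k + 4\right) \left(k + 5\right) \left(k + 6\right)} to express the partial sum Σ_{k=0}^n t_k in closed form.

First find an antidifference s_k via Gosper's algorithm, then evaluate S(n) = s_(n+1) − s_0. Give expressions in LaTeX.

t_(k+1)/t_k = (k + 3)/(k + 7).
So A=k + 3 and B=k + 7, with C=1.
f must satisfy (k + 3)·f(k+1) − (k + 6)·f(k) = 1.
deg f ≤ 3 (via 1,1,0).
A polynomial solution: f(k) = k*(k**2 + 12*k + 47)/180.
Then R = B(k−1)f/C = k*(k + 6)*(k**2 + 12*k + 47)/180, so s_k = R(k)·t_k = k*(-k**2 - 12*k - 47)/(15*(k + 3)*(k + 4)*(k + 5)).
Check: Δs_k = -12/(k**4 + 18*k**3 + 119*k**2 + 342*k + 360). ✓
Telescope: S(n) = s_(n+1) − s_(0) = (-n**3 - 15*n**2 - 74*n - 60)/(15*(n**3 + 15*n**2 + 74*n + 120)) − (0) = (-n**3 - 15*n**2 - 74*n - 60)/(15*(n**3 + 15*n**2 + 74*n + 120)).

S(n) = \frac{- n^{3} - 15 n^{2} - 74 n - 60}{15 \left(n^{3} + 15 n^{2} + 74 n + 120\right)}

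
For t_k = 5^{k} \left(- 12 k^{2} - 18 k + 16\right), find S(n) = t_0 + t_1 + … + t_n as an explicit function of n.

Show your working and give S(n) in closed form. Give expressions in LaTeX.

r(k) = 5*(6*k**2 + 21*k + 7)/(6*k**2 + 9*k - 8) after simplifying.
Normal form (A,B,C) = (5, 1, k**2 + 3*k/2 - 4/3).
Set up (5)·f(k+1) − (1)·f(k) − (k**2 + 3*k/2 - 4/3) = 0.
deg f ≤ 2 (via 0,0,2).
Solve for f: f(k) = (3*k**2 - 3*k - 4)/12 (degree 2 ≤ 2).
Get s_k = R·t_k = 5**k*(-3*k**2 + 3*k + 4) with R(k) = B(k−1)f(k)/C(k) = (3*k**2 - 3*k - 4)/(2*(6*k**2 + 9*k - 8)).
Check: Δs_k = 5**k*(-12*k**2 - 18*k + 16). ✓
Evaluate: s_(n+1) = 5**(n + 1)*(-3*n**2 - 3*n + 4); subtract s_(0) = 4 ⇒ S(n) = -15*5**n*n**2 - 15*5**n*n + 20*5**n - 4.

S(n) = - 15 \cdot 5^{n} n^{2} - 15 \cdot 5^{n} n + 20 \cdot 5^{n} - 4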